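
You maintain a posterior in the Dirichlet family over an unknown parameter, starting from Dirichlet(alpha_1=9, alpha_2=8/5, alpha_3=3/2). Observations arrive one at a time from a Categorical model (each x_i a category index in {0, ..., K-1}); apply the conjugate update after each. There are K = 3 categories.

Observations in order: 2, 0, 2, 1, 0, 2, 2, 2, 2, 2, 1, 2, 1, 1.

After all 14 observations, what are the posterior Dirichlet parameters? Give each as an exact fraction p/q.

obs 1: x=2 → posterior Dirichlet(9, 8/5, 5/2)
obs 2: x=0 → posterior Dirichlet(10, 8/5, 5/2)
obs 3: x=2 → posterior Dirichlet(10, 8/5, 7/2)
obs 4: x=1 → posterior Dirichlet(10, 13/5, 7/2)
obs 5: x=0 → posterior Dirichlet(11, 13/5, 7/2)
obs 6: x=2 → posterior Dirichlet(11, 13/5, 9/2)
obs 7: x=2 → posterior Dirichlet(11, 13/5, 11/2)
obs 8: x=2 → posterior Dirichlet(11, 13/5, 13/2)
obs 9: x=2 → posterior Dirichlet(11, 13/5, 15/2)
obs 10: x=2 → posterior Dirichlet(11, 13/5, 17/2)
obs 11: x=1 → posterior Dirichlet(11, 18/5, 17/2)
obs 12: x=2 → posterior Dirichlet(11, 18/5, 19/2)
obs 13: x=1 → posterior Dirichlet(11, 23/5, 19/2)
obs 14: x=1 → posterior Dirichlet(11, 28/5, 19/2)

alpha_1=11, alpha_2=28/5, alpha_3=19/2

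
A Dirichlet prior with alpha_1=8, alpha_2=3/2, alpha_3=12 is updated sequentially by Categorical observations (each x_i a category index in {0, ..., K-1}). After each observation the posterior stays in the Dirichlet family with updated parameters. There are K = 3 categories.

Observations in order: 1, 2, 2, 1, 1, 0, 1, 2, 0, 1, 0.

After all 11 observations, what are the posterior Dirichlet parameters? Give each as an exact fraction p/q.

alpha_1=11, alpha_2=13/2, alpha_3=15

obs 1: x=1 → posterior Dirichlet(8, 5/2, 12)
obs 2: x=2 → posterior Dirichlet(8, 5/2, 13)
obs 3: x=2 → posterior Dirichlet(8, 5/2, 14)
obs 4: x=1 → posterior Dirichlet(8, 7/2, 14)
obs 5: x=1 → posterior Dirichlet(8, 9/2, 14)
obs 6: x=0 → posterior Dirichlet(9, 9/2, 14)
obs 7: x=1 → posterior Dirichlet(9, 11/2, 14)
obs 8: x=2 → posterior Dirichlet(9, 11/2, 15)
obs 9: x=0 → posterior Dirichlet(10, 11/2, 15)
obs 10: x=1 → posterior Dirichlet(10, 13/2, 15)
obs 11: x=0 → posterior Dirichlet(11, 13/2, 15)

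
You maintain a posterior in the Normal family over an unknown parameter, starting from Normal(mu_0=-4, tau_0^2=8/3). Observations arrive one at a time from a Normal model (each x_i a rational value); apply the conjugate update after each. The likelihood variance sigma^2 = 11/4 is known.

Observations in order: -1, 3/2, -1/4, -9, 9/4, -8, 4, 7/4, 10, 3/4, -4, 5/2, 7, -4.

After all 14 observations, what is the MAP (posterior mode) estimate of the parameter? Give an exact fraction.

-20/481

obs 1: x=-1 → posterior Normal(-164/65, 88/65)
obs 2: x=3/2 → posterior Normal(-116/97, 88/97)
obs 3: x=-1/4 → posterior Normal(-124/129, 88/129)
obs 4: x=-9 → posterior Normal(-412/161, 88/161)
obs 5: x=9/4 → posterior Normal(-340/193, 88/193)
obs 6: x=-8 → posterior Normal(-596/225, 88/225)
obs 7: x=4 → posterior Normal(-468/257, 88/257)
obs 8: x=7/4 → posterior Normal(-412/289, 88/289)
obs 9: x=10 → posterior Normal(-92/321, 88/321)
obs 10: x=3/4 → posterior Normal(-68/353, 88/353)
obs 11: x=-4 → posterior Normal(-28/55, 8/35)
obs 12: x=5/2 → posterior Normal(-116/417, 88/417)
obs 13: x=7 → posterior Normal(108/449, 88/449)
obs 14: x=-4 → posterior Normal(-20/481, 88/481)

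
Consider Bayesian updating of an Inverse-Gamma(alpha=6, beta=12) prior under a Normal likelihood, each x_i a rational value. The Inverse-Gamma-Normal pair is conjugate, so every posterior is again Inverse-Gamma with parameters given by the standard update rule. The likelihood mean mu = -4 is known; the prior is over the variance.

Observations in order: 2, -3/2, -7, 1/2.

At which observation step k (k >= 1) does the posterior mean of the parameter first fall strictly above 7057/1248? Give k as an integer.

obs 1: x=2 → posterior Inverse-Gamma(13/2, 30)
obs 2: x=-3/2 → posterior Inverse-Gamma(7, 265/8)
obs 3: x=-7 → posterior Inverse-Gamma(15/2, 301/8)
obs 4: x=1/2 → posterior Inverse-Gamma(8, 191/4)

k = 3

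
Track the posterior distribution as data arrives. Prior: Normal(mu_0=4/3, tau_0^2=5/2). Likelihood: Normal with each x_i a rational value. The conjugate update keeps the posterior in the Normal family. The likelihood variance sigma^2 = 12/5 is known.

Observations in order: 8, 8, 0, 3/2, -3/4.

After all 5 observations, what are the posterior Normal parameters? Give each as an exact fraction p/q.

obs 1: x=8 → posterior Normal(232/49, 60/49)
obs 2: x=8 → posterior Normal(216/37, 30/37)
obs 3: x=0 → posterior Normal(48/11, 20/33)
obs 4: x=3/2 → posterior Normal(939/248, 15/31)
obs 5: x=-3/4 → posterior Normal(1803/596, 60/149)

mu_0=1803/596, tau_0^2=60/149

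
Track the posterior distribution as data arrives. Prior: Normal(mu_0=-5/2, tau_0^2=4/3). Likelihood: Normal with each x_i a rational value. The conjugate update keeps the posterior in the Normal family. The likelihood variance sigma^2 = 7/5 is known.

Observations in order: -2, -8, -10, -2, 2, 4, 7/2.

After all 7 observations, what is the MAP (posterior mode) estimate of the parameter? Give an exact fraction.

obs 1: x=-2 → posterior Normal(-185/82, 28/41)
obs 2: x=-8 → posterior Normal(-505/122, 28/61)
obs 3: x=-10 → posterior Normal(-905/162, 28/81)
obs 4: x=-2 → posterior Normal(-985/202, 28/101)
obs 5: x=2 → posterior Normal(-905/242, 28/121)
obs 6: x=4 → posterior Normal(-745/282, 28/141)
obs 7: x=7/2 → posterior Normal(-605/322, 4/23)

-605/322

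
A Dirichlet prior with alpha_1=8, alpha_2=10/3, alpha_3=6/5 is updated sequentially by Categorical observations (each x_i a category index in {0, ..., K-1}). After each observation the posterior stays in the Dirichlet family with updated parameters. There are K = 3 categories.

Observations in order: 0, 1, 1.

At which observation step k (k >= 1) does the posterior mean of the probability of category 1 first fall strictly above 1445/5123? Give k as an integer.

obs 1: x=0 → posterior Dirichlet(9, 10/3, 6/5)
obs 2: x=1 → posterior Dirichlet(9, 13/3, 6/5)
obs 3: x=1 → posterior Dirichlet(9, 16/3, 6/5)

k = 2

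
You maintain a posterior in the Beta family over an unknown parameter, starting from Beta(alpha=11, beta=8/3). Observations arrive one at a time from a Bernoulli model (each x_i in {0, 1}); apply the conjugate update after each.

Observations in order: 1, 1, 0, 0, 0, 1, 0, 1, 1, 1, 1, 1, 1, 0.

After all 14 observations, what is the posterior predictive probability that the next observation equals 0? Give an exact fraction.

23/83

obs 1: x=1 → posterior Beta(12, 8/3)
obs 2: x=1 → posterior Beta(13, 8/3)
obs 3: x=0 → posterior Beta(13, 11/3)
obs 4: x=0 → posterior Beta(13, 14/3)
obs 5: x=0 → posterior Beta(13, 17/3)
obs 6: x=1 → posterior Beta(14, 17/3)
obs 7: x=0 → posterior Beta(14, 20/3)
obs 8: x=1 → posterior Beta(15, 20/3)
obs 9: x=1 → posterior Beta(16, 20/3)
obs 10: x=1 → posterior Beta(17, 20/3)
obs 11: x=1 → posterior Beta(18, 20/3)
obs 12: x=1 → posterior Beta(19, 20/3)
obs 13: x=1 → posterior Beta(20, 20/3)
obs 14: x=0 → posterior Beta(20, 23/3)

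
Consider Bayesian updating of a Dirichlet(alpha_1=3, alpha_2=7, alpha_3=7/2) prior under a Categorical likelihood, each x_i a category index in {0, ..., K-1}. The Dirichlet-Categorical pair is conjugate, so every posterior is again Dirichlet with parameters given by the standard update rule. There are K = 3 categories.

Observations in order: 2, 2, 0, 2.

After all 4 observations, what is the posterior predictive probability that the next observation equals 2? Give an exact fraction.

13/35

obs 1: x=2 → posterior Dirichlet(3, 7, 9/2)
obs 2: x=2 → posterior Dirichlet(3, 7, 11/2)
obs 3: x=0 → posterior Dirichlet(4, 7, 11/2)
obs 4: x=2 → posterior Dirichlet(4, 7, 13/2)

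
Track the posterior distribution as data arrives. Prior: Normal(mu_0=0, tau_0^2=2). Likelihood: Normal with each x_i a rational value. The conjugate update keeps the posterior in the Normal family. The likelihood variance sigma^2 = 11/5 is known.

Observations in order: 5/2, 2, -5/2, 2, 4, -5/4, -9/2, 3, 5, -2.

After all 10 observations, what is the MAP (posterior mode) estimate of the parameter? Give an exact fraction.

obs 1: x=5/2 → posterior Normal(25/21, 22/21)
obs 2: x=2 → posterior Normal(45/31, 22/31)
obs 3: x=-5/2 → posterior Normal(20/41, 22/41)
obs 4: x=2 → posterior Normal(40/51, 22/51)
obs 5: x=4 → posterior Normal(80/61, 22/61)
obs 6: x=-5/4 → posterior Normal(135/142, 22/71)
obs 7: x=-9/2 → posterior Normal(5/18, 22/81)
obs 8: x=3 → posterior Normal(15/26, 22/91)
obs 9: x=5 → posterior Normal(205/202, 22/101)
obs 10: x=-2 → posterior Normal(55/74, 22/111)

55/74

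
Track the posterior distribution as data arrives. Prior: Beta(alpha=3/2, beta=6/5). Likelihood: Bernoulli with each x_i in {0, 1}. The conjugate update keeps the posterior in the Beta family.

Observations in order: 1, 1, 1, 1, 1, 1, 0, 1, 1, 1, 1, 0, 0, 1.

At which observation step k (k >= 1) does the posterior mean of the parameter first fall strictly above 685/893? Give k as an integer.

obs 1: x=1 → posterior Beta(5/2, 6/5)
obs 2: x=1 → posterior Beta(7/2, 6/5)
obs 3: x=1 → posterior Beta(9/2, 6/5)
obs 4: x=1 → posterior Beta(11/2, 6/5)
obs 5: x=1 → posterior Beta(13/2, 6/5)
obs 6: x=1 → posterior Beta(15/2, 6/5)
obs 7: x=0 → posterior Beta(15/2, 11/5)
obs 8: x=1 → posterior Beta(17/2, 11/5)
obs 9: x=1 → posterior Beta(19/2, 11/5)
obs 10: x=1 → posterior Beta(21/2, 11/5)
obs 11: x=1 → posterior Beta(23/2, 11/5)
obs 12: x=0 → posterior Beta(23/2, 16/5)
obs 13: x=0 → posterior Beta(23/2, 21/5)
obs 14: x=1 → posterior Beta(25/2, 21/5)

k = 3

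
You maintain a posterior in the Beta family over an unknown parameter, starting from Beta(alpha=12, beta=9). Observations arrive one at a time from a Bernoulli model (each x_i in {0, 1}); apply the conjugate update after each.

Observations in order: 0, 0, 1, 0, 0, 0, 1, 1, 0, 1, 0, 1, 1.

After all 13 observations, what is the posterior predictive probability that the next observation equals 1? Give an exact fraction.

obs 1: x=0 → posterior Beta(12, 10)
obs 2: x=0 → posterior Beta(12, 11)
obs 3: x=1 → posterior Beta(13, 11)
obs 4: x=0 → posterior Beta(13, 12)
obs 5: x=0 → posterior Beta(13, 13)
obs 6: x=0 → posterior Beta(13, 14)
obs 7: x=1 → posterior Beta(14, 14)
obs 8: x=1 → posterior Beta(15, 14)
obs 9: x=0 → posterior Beta(15, 15)
obs 10: x=1 → posterior Beta(16, 15)
obs 11: x=0 → posterior Beta(16, 16)
obs 12: x=1 → posterior Beta(17, 16)
obs 13: x=1 → posterior Beta(18, 16)

9/17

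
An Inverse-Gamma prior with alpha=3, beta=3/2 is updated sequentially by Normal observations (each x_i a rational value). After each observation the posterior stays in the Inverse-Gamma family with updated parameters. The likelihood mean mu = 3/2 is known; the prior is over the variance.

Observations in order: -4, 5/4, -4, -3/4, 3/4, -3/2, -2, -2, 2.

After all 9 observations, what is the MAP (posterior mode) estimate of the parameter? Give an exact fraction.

1647/272

obs 1: x=-4 → posterior Inverse-Gamma(7/2, 133/8)
obs 2: x=5/4 → posterior Inverse-Gamma(4, 533/32)
obs 3: x=-4 → posterior Inverse-Gamma(9/2, 1017/32)
obs 4: x=-3/4 → posterior Inverse-Gamma(5, 549/16)
obs 5: x=3/4 → posterior Inverse-Gamma(11/2, 1107/32)
obs 6: x=-3/2 → posterior Inverse-Gamma(6, 1251/32)
obs 7: x=-2 → posterior Inverse-Gamma(13/2, 1447/32)
obs 8: x=-2 → posterior Inverse-Gamma(7, 1643/32)
obs 9: x=2 → posterior Inverse-Gamma(15/2, 1647/32)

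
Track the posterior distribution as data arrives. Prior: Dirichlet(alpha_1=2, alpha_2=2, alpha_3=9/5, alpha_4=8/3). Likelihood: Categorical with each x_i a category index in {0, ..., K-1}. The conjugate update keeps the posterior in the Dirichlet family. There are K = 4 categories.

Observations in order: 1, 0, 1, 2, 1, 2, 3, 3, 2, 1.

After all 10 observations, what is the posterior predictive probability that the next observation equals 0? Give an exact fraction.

obs 1: x=1 → posterior Dirichlet(2, 3, 9/5, 8/3)
obs 2: x=0 → posterior Dirichlet(3, 3, 9/5, 8/3)
obs 3: x=1 → posterior Dirichlet(3, 4, 9/5, 8/3)
obs 4: x=2 → posterior Dirichlet(3, 4, 14/5, 8/3)
obs 5: x=1 → posterior Dirichlet(3, 5, 14/5, 8/3)
obs 6: x=2 → posterior Dirichlet(3, 5, 19/5, 8/3)
obs 7: x=3 → posterior Dirichlet(3, 5, 19/5, 11/3)
obs 8: x=3 → posterior Dirichlet(3, 5, 19/5, 14/3)
obs 9: x=2 → posterior Dirichlet(3, 5, 24/5, 14/3)
obs 10: x=1 → posterior Dirichlet(3, 6, 24/5, 14/3)

45/277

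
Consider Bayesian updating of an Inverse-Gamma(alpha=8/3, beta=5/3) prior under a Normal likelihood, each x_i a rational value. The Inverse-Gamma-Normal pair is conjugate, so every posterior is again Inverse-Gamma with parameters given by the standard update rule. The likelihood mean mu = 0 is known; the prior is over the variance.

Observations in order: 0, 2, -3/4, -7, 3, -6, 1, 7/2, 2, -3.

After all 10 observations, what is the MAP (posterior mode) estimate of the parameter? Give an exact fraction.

6151/832

obs 1: x=0 → posterior Inverse-Gamma(19/6, 5/3)
obs 2: x=2 → posterior Inverse-Gamma(11/3, 11/3)
obs 3: x=-3/4 → posterior Inverse-Gamma(25/6, 379/96)
obs 4: x=-7 → posterior Inverse-Gamma(14/3, 2731/96)
obs 5: x=3 → posterior Inverse-Gamma(31/6, 3163/96)
obs 6: x=-6 → posterior Inverse-Gamma(17/3, 4891/96)
obs 7: x=1 → posterior Inverse-Gamma(37/6, 4939/96)
obs 8: x=7/2 → posterior Inverse-Gamma(20/3, 5527/96)
obs 9: x=2 → posterior Inverse-Gamma(43/6, 5719/96)
obs 10: x=-3 → posterior Inverse-Gamma(23/3, 6151/96)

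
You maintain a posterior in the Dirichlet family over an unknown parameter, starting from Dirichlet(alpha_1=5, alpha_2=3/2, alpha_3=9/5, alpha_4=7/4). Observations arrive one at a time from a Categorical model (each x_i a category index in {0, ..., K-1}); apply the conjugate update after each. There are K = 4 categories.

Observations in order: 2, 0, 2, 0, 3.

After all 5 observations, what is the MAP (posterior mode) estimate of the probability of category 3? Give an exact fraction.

obs 1: x=2 → posterior Dirichlet(5, 3/2, 14/5, 7/4)
obs 2: x=0 → posterior Dirichlet(6, 3/2, 14/5, 7/4)
obs 3: x=2 → posterior Dirichlet(6, 3/2, 19/5, 7/4)
obs 4: x=0 → posterior Dirichlet(7, 3/2, 19/5, 7/4)
obs 5: x=3 → posterior Dirichlet(7, 3/2, 19/5, 11/4)

35/221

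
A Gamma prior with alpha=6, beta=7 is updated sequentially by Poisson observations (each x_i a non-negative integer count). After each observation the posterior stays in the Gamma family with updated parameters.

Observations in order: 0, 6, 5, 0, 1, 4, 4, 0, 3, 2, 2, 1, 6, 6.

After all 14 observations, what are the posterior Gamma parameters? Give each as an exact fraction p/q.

obs 1: x=0 → posterior Gamma(6, 8)
obs 2: x=6 → posterior Gamma(12, 9)
obs 3: x=5 → posterior Gamma(17, 10)
obs 4: x=0 → posterior Gamma(17, 11)
obs 5: x=1 → posterior Gamma(18, 12)
obs 6: x=4 → posterior Gamma(22, 13)
obs 7: x=4 → posterior Gamma(26, 14)
obs 8: x=0 → posterior Gamma(26, 15)
obs 9: x=3 → posterior Gamma(29, 16)
obs 10: x=2 → posterior Gamma(31, 17)
obs 11: x=2 → posterior Gamma(33, 18)
obs 12: x=1 → posterior Gamma(34, 19)
obs 13: x=6 → posterior Gamma(40, 20)
obs 14: x=6 → posterior Gamma(46, 21)

alpha=46, beta=21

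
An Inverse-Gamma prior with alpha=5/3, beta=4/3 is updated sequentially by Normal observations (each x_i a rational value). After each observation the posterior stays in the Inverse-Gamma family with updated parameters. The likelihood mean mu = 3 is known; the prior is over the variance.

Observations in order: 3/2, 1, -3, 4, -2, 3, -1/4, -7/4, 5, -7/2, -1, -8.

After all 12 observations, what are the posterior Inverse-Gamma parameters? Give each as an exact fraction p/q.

alpha=23/3, beta=6895/48

obs 1: x=3/2 → posterior Inverse-Gamma(13/6, 59/24)
obs 2: x=1 → posterior Inverse-Gamma(8/3, 107/24)
obs 3: x=-3 → posterior Inverse-Gamma(19/6, 539/24)
obs 4: x=4 → posterior Inverse-Gamma(11/3, 551/24)
obs 5: x=-2 → posterior Inverse-Gamma(25/6, 851/24)
obs 6: x=3 → posterior Inverse-Gamma(14/3, 851/24)
obs 7: x=-1/4 → posterior Inverse-Gamma(31/6, 3911/96)
obs 8: x=-7/4 → posterior Inverse-Gamma(17/3, 2497/48)
obs 9: x=5 → posterior Inverse-Gamma(37/6, 2593/48)
obs 10: x=-7/2 → posterior Inverse-Gamma(20/3, 3607/48)
obs 11: x=-1 → posterior Inverse-Gamma(43/6, 3991/48)
obs 12: x=-8 → posterior Inverse-Gamma(23/3, 6895/48)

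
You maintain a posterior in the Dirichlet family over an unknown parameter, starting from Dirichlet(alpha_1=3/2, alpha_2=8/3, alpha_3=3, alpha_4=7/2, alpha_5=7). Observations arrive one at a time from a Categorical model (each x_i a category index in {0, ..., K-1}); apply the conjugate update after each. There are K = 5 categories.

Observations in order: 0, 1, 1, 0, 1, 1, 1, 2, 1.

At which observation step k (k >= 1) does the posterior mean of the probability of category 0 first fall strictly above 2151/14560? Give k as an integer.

obs 1: x=0 → posterior Dirichlet(5/2, 8/3, 3, 7/2, 7)
obs 2: x=1 → posterior Dirichlet(5/2, 11/3, 3, 7/2, 7)
obs 3: x=1 → posterior Dirichlet(5/2, 14/3, 3, 7/2, 7)
obs 4: x=0 → posterior Dirichlet(7/2, 14/3, 3, 7/2, 7)
obs 5: x=1 → posterior Dirichlet(7/2, 17/3, 3, 7/2, 7)
obs 6: x=1 → posterior Dirichlet(7/2, 20/3, 3, 7/2, 7)
obs 7: x=1 → posterior Dirichlet(7/2, 23/3, 3, 7/2, 7)
obs 8: x=2 → posterior Dirichlet(7/2, 23/3, 4, 7/2, 7)
obs 9: x=1 → posterior Dirichlet(7/2, 26/3, 4, 7/2, 7)

k = 4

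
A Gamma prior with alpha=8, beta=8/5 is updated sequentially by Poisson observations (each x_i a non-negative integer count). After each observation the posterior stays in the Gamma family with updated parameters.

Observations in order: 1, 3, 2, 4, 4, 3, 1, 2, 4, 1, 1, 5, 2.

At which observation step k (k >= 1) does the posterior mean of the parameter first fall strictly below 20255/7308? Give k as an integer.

obs 1: x=1 → posterior Gamma(9, 13/5)
obs 2: x=3 → posterior Gamma(12, 18/5)
obs 3: x=2 → posterior Gamma(14, 23/5)
obs 4: x=4 → posterior Gamma(18, 28/5)
obs 5: x=4 → posterior Gamma(22, 33/5)
obs 6: x=3 → posterior Gamma(25, 38/5)
obs 7: x=1 → posterior Gamma(26, 43/5)
obs 8: x=2 → posterior Gamma(28, 48/5)
obs 9: x=4 → posterior Gamma(32, 53/5)
obs 10: x=1 → posterior Gamma(33, 58/5)
obs 11: x=1 → posterior Gamma(34, 63/5)
obs 12: x=5 → posterior Gamma(39, 68/5)
obs 13: x=2 → posterior Gamma(41, 73/5)

k = 11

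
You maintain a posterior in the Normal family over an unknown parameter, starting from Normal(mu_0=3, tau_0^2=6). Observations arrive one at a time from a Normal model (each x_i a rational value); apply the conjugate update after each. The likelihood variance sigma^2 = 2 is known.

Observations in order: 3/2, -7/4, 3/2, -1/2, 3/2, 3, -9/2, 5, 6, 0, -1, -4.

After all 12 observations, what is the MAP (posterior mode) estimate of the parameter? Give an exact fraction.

93/148

obs 1: x=3/2 → posterior Normal(15/8, 3/2)
obs 2: x=-7/4 → posterior Normal(9/28, 6/7)
obs 3: x=3/2 → posterior Normal(27/40, 3/5)
obs 4: x=-1/2 → posterior Normal(21/52, 6/13)
obs 5: x=3/2 → posterior Normal(39/64, 3/8)
obs 6: x=3 → posterior Normal(75/76, 6/19)
obs 7: x=-9/2 → posterior Normal(21/88, 3/11)
obs 8: x=5 → posterior Normal(81/100, 6/25)
obs 9: x=6 → posterior Normal(153/112, 3/14)
obs 10: x=0 → posterior Normal(153/124, 6/31)
obs 11: x=-1 → posterior Normal(141/136, 3/17)
obs 12: x=-4 → posterior Normal(93/148, 6/37)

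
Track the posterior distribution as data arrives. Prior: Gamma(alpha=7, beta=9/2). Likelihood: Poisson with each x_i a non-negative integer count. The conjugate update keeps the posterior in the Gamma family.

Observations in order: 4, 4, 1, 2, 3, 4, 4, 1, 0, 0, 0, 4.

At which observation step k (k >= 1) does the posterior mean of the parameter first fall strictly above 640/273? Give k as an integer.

obs 1: x=4 → posterior Gamma(11, 11/2)
obs 2: x=4 → posterior Gamma(15, 13/2)
obs 3: x=1 → posterior Gamma(16, 15/2)
obs 4: x=2 → posterior Gamma(18, 17/2)
obs 5: x=3 → posterior Gamma(21, 19/2)
obs 6: x=4 → posterior Gamma(25, 21/2)
obs 7: x=4 → posterior Gamma(29, 23/2)
obs 8: x=1 → posterior Gamma(30, 25/2)
obs 9: x=0 → posterior Gamma(30, 27/2)
obs 10: x=0 → posterior Gamma(30, 29/2)
obs 11: x=0 → posterior Gamma(30, 31/2)
obs 12: x=4 → posterior Gamma(34, 33/2)

k = 6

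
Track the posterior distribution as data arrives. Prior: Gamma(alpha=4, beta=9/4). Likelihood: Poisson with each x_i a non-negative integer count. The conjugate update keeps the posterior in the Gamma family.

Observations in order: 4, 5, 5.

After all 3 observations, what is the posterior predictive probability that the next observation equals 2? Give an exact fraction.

1726089847997413689504238896/9094947017729282379150390625

obs 1: x=4 → posterior Gamma(8, 13/4)
obs 2: x=5 → posterior Gamma(13, 17/4)
obs 3: x=5 → posterior Gamma(18, 21/4)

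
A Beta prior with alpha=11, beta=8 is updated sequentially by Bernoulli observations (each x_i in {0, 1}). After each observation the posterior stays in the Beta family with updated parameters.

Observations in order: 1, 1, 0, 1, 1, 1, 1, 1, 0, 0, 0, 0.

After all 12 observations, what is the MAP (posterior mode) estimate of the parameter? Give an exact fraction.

obs 1: x=1 → posterior Beta(12, 8)
obs 2: x=1 → posterior Beta(13, 8)
obs 3: x=0 → posterior Beta(13, 9)
obs 4: x=1 → posterior Beta(14, 9)
obs 5: x=1 → posterior Beta(15, 9)
obs 6: x=1 → posterior Beta(16, 9)
obs 7: x=1 → posterior Beta(17, 9)
obs 8: x=1 → posterior Beta(18, 9)
obs 9: x=0 → posterior Beta(18, 10)
obs 10: x=0 → posterior Beta(18, 11)
obs 11: x=0 → posterior Beta(18, 12)
obs 12: x=0 → posterior Beta(18, 13)

17/29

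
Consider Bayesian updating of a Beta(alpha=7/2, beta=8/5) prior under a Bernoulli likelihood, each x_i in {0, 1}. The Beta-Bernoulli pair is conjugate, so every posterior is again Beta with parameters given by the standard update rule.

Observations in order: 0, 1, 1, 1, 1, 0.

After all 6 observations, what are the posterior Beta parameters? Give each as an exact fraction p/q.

alpha=15/2, beta=18/5

obs 1: x=0 → posterior Beta(7/2, 13/5)
obs 2: x=1 → posterior Beta(9/2, 13/5)
obs 3: x=1 → posterior Beta(11/2, 13/5)
obs 4: x=1 → posterior Beta(13/2, 13/5)
obs 5: x=1 → posterior Beta(15/2, 13/5)
obs 6: x=0 → posterior Beta(15/2, 18/5)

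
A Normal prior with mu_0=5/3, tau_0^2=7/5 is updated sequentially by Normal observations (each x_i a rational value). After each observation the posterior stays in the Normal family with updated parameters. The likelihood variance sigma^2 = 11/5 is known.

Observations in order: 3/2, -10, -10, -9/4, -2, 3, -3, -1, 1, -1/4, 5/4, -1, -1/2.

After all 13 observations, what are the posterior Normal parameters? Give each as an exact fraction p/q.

mu_0=-1733/1224, tau_0^2=77/510

obs 1: x=3/2 → posterior Normal(173/108, 77/90)
obs 2: x=-10 → posterior Normal(-247/150, 77/125)
obs 3: x=-10 → posterior Normal(-667/192, 77/160)
obs 4: x=-9/4 → posterior Normal(-1523/468, 77/195)
obs 5: x=-2 → posterior Normal(-1691/552, 77/230)
obs 6: x=3 → posterior Normal(-1439/636, 77/265)
obs 7: x=-3 → posterior Normal(-1691/720, 77/300)
obs 8: x=-1 → posterior Normal(-1775/804, 77/335)
obs 9: x=1 → posterior Normal(-1691/888, 77/370)
obs 10: x=-1/4 → posterior Normal(-428/243, 77/405)
obs 11: x=5/4 → posterior Normal(-1607/1056, 7/40)
obs 12: x=-1 → posterior Normal(-89/60, 77/475)
obs 13: x=-1/2 → posterior Normal(-1733/1224, 77/510)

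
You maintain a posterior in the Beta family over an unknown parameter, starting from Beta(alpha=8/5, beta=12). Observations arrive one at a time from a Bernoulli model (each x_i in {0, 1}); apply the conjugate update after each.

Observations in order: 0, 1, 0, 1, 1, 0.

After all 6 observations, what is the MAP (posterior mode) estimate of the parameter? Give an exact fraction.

obs 1: x=0 → posterior Beta(8/5, 13)
obs 2: x=1 → posterior Beta(13/5, 13)
obs 3: x=0 → posterior Beta(13/5, 14)
obs 4: x=1 → posterior Beta(18/5, 14)
obs 5: x=1 → posterior Beta(23/5, 14)
obs 6: x=0 → posterior Beta(23/5, 15)

9/44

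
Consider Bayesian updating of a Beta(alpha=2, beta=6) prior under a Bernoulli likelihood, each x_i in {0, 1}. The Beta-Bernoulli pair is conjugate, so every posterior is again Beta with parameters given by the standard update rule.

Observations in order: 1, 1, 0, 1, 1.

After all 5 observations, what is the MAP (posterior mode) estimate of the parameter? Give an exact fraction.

obs 1: x=1 → posterior Beta(3, 6)
obs 2: x=1 → posterior Beta(4, 6)
obs 3: x=0 → posterior Beta(4, 7)
obs 4: x=1 → posterior Beta(5, 7)
obs 5: x=1 → posterior Beta(6, 7)

5/11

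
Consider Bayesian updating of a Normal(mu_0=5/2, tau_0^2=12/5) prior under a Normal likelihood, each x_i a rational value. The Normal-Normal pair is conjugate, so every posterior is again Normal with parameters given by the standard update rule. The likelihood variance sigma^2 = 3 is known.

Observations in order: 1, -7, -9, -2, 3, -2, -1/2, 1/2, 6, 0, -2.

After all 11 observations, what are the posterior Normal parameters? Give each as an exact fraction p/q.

mu_0=-71/98, tau_0^2=12/49

obs 1: x=1 → posterior Normal(11/6, 4/3)
obs 2: x=-7 → posterior Normal(-23/26, 12/13)
obs 3: x=-9 → posterior Normal(-95/34, 12/17)
obs 4: x=-2 → posterior Normal(-37/14, 4/7)
obs 5: x=3 → posterior Normal(-87/50, 12/25)
obs 6: x=-2 → posterior Normal(-103/58, 12/29)
obs 7: x=-1/2 → posterior Normal(-107/66, 4/11)
obs 8: x=1/2 → posterior Normal(-103/74, 12/37)
obs 9: x=6 → posterior Normal(-55/82, 12/41)
obs 10: x=0 → posterior Normal(-11/18, 4/15)
obs 11: x=-2 → posterior Normal(-71/98, 12/49)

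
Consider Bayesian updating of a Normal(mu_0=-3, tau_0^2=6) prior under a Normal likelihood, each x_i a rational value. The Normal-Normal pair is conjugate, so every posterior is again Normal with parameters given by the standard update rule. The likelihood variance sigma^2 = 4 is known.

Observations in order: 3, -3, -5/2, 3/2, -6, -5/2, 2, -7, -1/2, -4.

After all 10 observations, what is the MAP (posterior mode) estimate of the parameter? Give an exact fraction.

-63/32

obs 1: x=3 → posterior Normal(3/5, 12/5)
obs 2: x=-3 → posterior Normal(-3/4, 3/2)
obs 3: x=-5/2 → posterior Normal(-27/22, 12/11)
obs 4: x=3/2 → posterior Normal(-9/14, 6/7)
obs 5: x=-6 → posterior Normal(-27/17, 12/17)
obs 6: x=-5/2 → posterior Normal(-69/40, 3/5)
obs 7: x=2 → posterior Normal(-57/46, 12/23)
obs 8: x=-7 → posterior Normal(-99/52, 6/13)
obs 9: x=-1/2 → posterior Normal(-51/29, 12/29)
obs 10: x=-4 → posterior Normal(-63/32, 3/8)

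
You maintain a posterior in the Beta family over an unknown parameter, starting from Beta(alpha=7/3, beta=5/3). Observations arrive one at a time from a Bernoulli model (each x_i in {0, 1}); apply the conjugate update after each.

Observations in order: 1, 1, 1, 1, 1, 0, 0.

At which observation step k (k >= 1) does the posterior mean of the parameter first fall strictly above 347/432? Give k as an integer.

k = 5

obs 1: x=1 → posterior Beta(10/3, 5/3)
obs 2: x=1 → posterior Beta(13/3, 5/3)
obs 3: x=1 → posterior Beta(16/3, 5/3)
obs 4: x=1 → posterior Beta(19/3, 5/3)
obs 5: x=1 → posterior Beta(22/3, 5/3)
obs 6: x=0 → posterior Beta(22/3, 8/3)
obs 7: x=0 → posterior Beta(22/3, 11/3)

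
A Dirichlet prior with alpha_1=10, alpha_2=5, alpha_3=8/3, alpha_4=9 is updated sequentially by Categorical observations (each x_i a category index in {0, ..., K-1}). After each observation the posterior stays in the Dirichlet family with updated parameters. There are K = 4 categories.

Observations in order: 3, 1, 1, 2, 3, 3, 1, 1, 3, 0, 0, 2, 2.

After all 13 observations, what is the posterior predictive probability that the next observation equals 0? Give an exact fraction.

36/119

obs 1: x=3 → posterior Dirichlet(10, 5, 8/3, 10)
obs 2: x=1 → posterior Dirichlet(10, 6, 8/3, 10)
obs 3: x=1 → posterior Dirichlet(10, 7, 8/3, 10)
obs 4: x=2 → posterior Dirichlet(10, 7, 11/3, 10)
obs 5: x=3 → posterior Dirichlet(10, 7, 11/3, 11)
obs 6: x=3 → posterior Dirichlet(10, 7, 11/3, 12)
obs 7: x=1 → posterior Dirichlet(10, 8, 11/3, 12)
obs 8: x=1 → posterior Dirichlet(10, 9, 11/3, 12)
obs 9: x=3 → posterior Dirichlet(10, 9, 11/3, 13)
obs 10: x=0 → posterior Dirichlet(11, 9, 11/3, 13)
obs 11: x=0 → posterior Dirichlet(12, 9, 11/3, 13)
obs 12: x=2 → posterior Dirichlet(12, 9, 14/3, 13)
obs 13: x=2 → posterior Dirichlet(12, 9, 17/3, 13)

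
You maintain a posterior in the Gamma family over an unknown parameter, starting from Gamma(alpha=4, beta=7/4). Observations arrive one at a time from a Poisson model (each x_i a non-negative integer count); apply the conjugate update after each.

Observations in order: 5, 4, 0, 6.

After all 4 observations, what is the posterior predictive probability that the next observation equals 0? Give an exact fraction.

74615470927590710561908487/1570042899082081611640534563

obs 1: x=5 → posterior Gamma(9, 11/4)
obs 2: x=4 → posterior Gamma(13, 15/4)
obs 3: x=0 → posterior Gamma(13, 19/4)
obs 4: x=6 → posterior Gamma(19, 23/4)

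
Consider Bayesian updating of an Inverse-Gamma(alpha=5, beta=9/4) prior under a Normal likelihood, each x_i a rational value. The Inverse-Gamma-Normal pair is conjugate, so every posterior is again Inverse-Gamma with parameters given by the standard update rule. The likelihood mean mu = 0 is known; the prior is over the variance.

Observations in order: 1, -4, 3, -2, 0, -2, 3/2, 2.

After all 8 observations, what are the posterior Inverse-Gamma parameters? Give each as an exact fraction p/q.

obs 1: x=1 → posterior Inverse-Gamma(11/2, 11/4)
obs 2: x=-4 → posterior Inverse-Gamma(6, 43/4)
obs 3: x=3 → posterior Inverse-Gamma(13/2, 61/4)
obs 4: x=-2 → posterior Inverse-Gamma(7, 69/4)
obs 5: x=0 → posterior Inverse-Gamma(15/2, 69/4)
obs 6: x=-2 → posterior Inverse-Gamma(8, 77/4)
obs 7: x=3/2 → posterior Inverse-Gamma(17/2, 163/8)
obs 8: x=2 → posterior Inverse-Gamma(9, 179/8)

alpha=9, beta=179/8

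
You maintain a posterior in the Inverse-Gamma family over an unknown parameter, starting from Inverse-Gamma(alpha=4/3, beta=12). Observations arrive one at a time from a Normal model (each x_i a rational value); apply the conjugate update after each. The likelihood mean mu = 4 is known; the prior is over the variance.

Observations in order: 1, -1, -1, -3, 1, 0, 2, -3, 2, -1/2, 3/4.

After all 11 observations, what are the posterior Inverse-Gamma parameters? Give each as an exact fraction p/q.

obs 1: x=1 → posterior Inverse-Gamma(11/6, 33/2)
obs 2: x=-1 → posterior Inverse-Gamma(7/3, 29)
obs 3: x=-1 → posterior Inverse-Gamma(17/6, 83/2)
obs 4: x=-3 → posterior Inverse-Gamma(10/3, 66)
obs 5: x=1 → posterior Inverse-Gamma(23/6, 141/2)
obs 6: x=0 → posterior Inverse-Gamma(13/3, 157/2)
obs 7: x=2 → posterior Inverse-Gamma(29/6, 161/2)
obs 8: x=-3 → posterior Inverse-Gamma(16/3, 105)
obs 9: x=2 → posterior Inverse-Gamma(35/6, 107)
obs 10: x=-1/2 → posterior Inverse-Gamma(19/3, 937/8)
obs 11: x=3/4 → posterior Inverse-Gamma(41/6, 3917/32)

alpha=41/6, beta=3917/32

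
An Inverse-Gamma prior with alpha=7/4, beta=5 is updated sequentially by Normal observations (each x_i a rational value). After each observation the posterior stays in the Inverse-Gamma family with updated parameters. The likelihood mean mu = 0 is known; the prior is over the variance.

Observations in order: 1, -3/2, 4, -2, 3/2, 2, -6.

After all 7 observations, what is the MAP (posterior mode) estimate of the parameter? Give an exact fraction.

151/25

obs 1: x=1 → posterior Inverse-Gamma(9/4, 11/2)
obs 2: x=-3/2 → posterior Inverse-Gamma(11/4, 53/8)
obs 3: x=4 → posterior Inverse-Gamma(13/4, 117/8)
obs 4: x=-2 → posterior Inverse-Gamma(15/4, 133/8)
obs 5: x=3/2 → posterior Inverse-Gamma(17/4, 71/4)
obs 6: x=2 → posterior Inverse-Gamma(19/4, 79/4)
obs 7: x=-6 → posterior Inverse-Gamma(21/4, 151/4)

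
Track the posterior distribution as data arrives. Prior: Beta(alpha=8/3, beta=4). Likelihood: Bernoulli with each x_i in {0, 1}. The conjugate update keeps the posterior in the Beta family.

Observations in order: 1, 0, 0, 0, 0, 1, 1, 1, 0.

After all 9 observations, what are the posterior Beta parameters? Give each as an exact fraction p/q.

alpha=20/3, beta=9

obs 1: x=1 → posterior Beta(11/3, 4)
obs 2: x=0 → posterior Beta(11/3, 5)
obs 3: x=0 → posterior Beta(11/3, 6)
obs 4: x=0 → posterior Beta(11/3, 7)
obs 5: x=0 → posterior Beta(11/3, 8)
obs 6: x=1 → posterior Beta(14/3, 8)
obs 7: x=1 → posterior Beta(17/3, 8)
obs 8: x=1 → posterior Beta(20/3, 8)
obs 9: x=0 → posterior Beta(20/3, 9)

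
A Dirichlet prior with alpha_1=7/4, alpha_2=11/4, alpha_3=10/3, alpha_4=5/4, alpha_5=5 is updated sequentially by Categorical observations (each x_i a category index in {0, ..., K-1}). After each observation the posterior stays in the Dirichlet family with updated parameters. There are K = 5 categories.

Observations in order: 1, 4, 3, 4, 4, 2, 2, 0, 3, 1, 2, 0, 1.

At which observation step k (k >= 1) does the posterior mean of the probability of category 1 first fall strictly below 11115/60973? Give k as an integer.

obs 1: x=1 → posterior Dirichlet(7/4, 15/4, 10/3, 5/4, 5)
obs 2: x=4 → posterior Dirichlet(7/4, 15/4, 10/3, 5/4, 6)
obs 3: x=3 → posterior Dirichlet(7/4, 15/4, 10/3, 9/4, 6)
obs 4: x=4 → posterior Dirichlet(7/4, 15/4, 10/3, 9/4, 7)
obs 5: x=4 → posterior Dirichlet(7/4, 15/4, 10/3, 9/4, 8)
obs 6: x=2 → posterior Dirichlet(7/4, 15/4, 13/3, 9/4, 8)
obs 7: x=2 → posterior Dirichlet(7/4, 15/4, 16/3, 9/4, 8)
obs 8: x=0 → posterior Dirichlet(11/4, 15/4, 16/3, 9/4, 8)
obs 9: x=3 → posterior Dirichlet(11/4, 15/4, 16/3, 13/4, 8)
obs 10: x=1 → posterior Dirichlet(11/4, 19/4, 16/3, 13/4, 8)
obs 11: x=2 → posterior Dirichlet(11/4, 19/4, 19/3, 13/4, 8)
obs 12: x=0 → posterior Dirichlet(15/4, 19/4, 19/3, 13/4, 8)
obs 13: x=1 → posterior Dirichlet(15/4, 23/4, 19/3, 13/4, 8)

k = 7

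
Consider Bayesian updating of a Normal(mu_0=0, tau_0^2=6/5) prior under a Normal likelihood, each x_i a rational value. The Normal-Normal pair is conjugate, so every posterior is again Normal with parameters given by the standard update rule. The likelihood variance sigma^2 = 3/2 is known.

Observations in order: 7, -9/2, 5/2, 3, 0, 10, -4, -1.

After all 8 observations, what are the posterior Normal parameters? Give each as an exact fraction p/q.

obs 1: x=7 → posterior Normal(28/9, 2/3)
obs 2: x=-9/2 → posterior Normal(10/13, 6/13)
obs 3: x=5/2 → posterior Normal(20/17, 6/17)
obs 4: x=3 → posterior Normal(32/21, 2/7)
obs 5: x=0 → posterior Normal(32/25, 6/25)
obs 6: x=10 → posterior Normal(72/29, 6/29)
obs 7: x=-4 → posterior Normal(56/33, 2/11)
obs 8: x=-1 → posterior Normal(52/37, 6/37)

mu_0=52/37, tau_0^2=6/37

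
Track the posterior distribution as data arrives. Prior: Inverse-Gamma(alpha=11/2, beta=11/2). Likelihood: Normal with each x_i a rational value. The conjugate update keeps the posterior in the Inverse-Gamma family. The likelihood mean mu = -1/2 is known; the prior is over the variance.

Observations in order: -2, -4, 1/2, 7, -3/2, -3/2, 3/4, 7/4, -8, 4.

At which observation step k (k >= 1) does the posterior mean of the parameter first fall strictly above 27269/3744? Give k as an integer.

obs 1: x=-2 → posterior Inverse-Gamma(6, 53/8)
obs 2: x=-4 → posterior Inverse-Gamma(13/2, 51/4)
obs 3: x=1/2 → posterior Inverse-Gamma(7, 53/4)
obs 4: x=7 → posterior Inverse-Gamma(15/2, 331/8)
obs 5: x=-3/2 → posterior Inverse-Gamma(8, 335/8)
obs 6: x=-3/2 → posterior Inverse-Gamma(17/2, 339/8)
obs 7: x=3/4 → posterior Inverse-Gamma(9, 1381/32)
obs 8: x=7/4 → posterior Inverse-Gamma(19/2, 731/16)
obs 9: x=-8 → posterior Inverse-Gamma(10, 1181/16)
obs 10: x=4 → posterior Inverse-Gamma(21/2, 1343/16)

k = 9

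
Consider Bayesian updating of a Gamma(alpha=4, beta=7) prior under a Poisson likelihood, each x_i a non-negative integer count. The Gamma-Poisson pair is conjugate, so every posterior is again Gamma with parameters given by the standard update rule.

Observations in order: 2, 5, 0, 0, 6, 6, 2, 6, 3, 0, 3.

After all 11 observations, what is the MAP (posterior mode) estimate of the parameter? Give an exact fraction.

obs 1: x=2 → posterior Gamma(6, 8)
obs 2: x=5 → posterior Gamma(11, 9)
obs 3: x=0 → posterior Gamma(11, 10)
obs 4: x=0 → posterior Gamma(11, 11)
obs 5: x=6 → posterior Gamma(17, 12)
obs 6: x=6 → posterior Gamma(23, 13)
obs 7: x=2 → posterior Gamma(25, 14)
obs 8: x=6 → posterior Gamma(31, 15)
obs 9: x=3 → posterior Gamma(34, 16)
obs 10: x=0 → posterior Gamma(34, 17)
obs 11: x=3 → posterior Gamma(37, 18)

2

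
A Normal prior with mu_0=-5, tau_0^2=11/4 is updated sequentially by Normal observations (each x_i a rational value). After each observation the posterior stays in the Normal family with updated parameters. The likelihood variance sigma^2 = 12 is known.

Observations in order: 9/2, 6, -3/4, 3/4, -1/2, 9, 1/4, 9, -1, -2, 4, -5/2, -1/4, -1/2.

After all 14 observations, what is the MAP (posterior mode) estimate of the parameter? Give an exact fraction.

23/101

obs 1: x=9/2 → posterior Normal(-381/118, 132/59)
obs 2: x=6 → posterior Normal(-249/140, 66/35)
obs 3: x=-3/4 → posterior Normal(-59/36, 44/27)
obs 4: x=3/4 → posterior Normal(-249/184, 33/23)
obs 5: x=-1/2 → posterior Normal(-130/103, 132/103)
obs 6: x=9 → posterior Normal(-31/114, 22/19)
obs 7: x=1/4 → posterior Normal(-113/500, 132/125)
obs 8: x=9 → posterior Normal(283/544, 33/34)
obs 9: x=-1 → posterior Normal(239/588, 44/49)
obs 10: x=-2 → posterior Normal(151/632, 66/79)
obs 11: x=4 → posterior Normal(327/676, 132/169)
obs 12: x=-5/2 → posterior Normal(217/720, 11/15)
obs 13: x=-1/4 → posterior Normal(103/382, 132/191)
obs 14: x=-1/2 → posterior Normal(23/101, 66/101)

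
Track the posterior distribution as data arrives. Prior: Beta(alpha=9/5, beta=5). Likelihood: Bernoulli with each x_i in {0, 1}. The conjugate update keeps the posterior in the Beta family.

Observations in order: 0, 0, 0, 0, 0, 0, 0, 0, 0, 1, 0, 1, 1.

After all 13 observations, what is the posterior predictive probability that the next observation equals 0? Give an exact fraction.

25/33

obs 1: x=0 → posterior Beta(9/5, 6)
obs 2: x=0 → posterior Beta(9/5, 7)
obs 3: x=0 → posterior Beta(9/5, 8)
obs 4: x=0 → posterior Beta(9/5, 9)
obs 5: x=0 → posterior Beta(9/5, 10)
obs 6: x=0 → posterior Beta(9/5, 11)
obs 7: x=0 → posterior Beta(9/5, 12)
obs 8: x=0 → posterior Beta(9/5, 13)
obs 9: x=0 → posterior Beta(9/5, 14)
obs 10: x=1 → posterior Beta(14/5, 14)
obs 11: x=0 → posterior Beta(14/5, 15)
obs 12: x=1 → posterior Beta(19/5, 15)
obs 13: x=1 → posterior Beta(24/5, 15)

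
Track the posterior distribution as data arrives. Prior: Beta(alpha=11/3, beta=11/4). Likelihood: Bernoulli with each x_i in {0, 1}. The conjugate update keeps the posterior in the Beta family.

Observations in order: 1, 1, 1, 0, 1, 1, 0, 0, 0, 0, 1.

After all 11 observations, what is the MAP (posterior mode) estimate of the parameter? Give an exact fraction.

obs 1: x=1 → posterior Beta(14/3, 11/4)
obs 2: x=1 → posterior Beta(17/3, 11/4)
obs 3: x=1 → posterior Beta(20/3, 11/4)
obs 4: x=0 → posterior Beta(20/3, 15/4)
obs 5: x=1 → posterior Beta(23/3, 15/4)
obs 6: x=1 → posterior Beta(26/3, 15/4)
obs 7: x=0 → posterior Beta(26/3, 19/4)
obs 8: x=0 → posterior Beta(26/3, 23/4)
obs 9: x=0 → posterior Beta(26/3, 27/4)
obs 10: x=0 → posterior Beta(26/3, 31/4)
obs 11: x=1 → posterior Beta(29/3, 31/4)

104/185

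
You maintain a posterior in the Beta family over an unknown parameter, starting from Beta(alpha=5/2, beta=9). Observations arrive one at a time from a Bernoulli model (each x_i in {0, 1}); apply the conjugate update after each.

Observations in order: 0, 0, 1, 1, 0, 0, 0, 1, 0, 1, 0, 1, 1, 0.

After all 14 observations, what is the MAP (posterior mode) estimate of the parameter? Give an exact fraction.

obs 1: x=0 → posterior Beta(5/2, 10)
obs 2: x=0 → posterior Beta(5/2, 11)
obs 3: x=1 → posterior Beta(7/2, 11)
obs 4: x=1 → posterior Beta(9/2, 11)
obs 5: x=0 → posterior Beta(9/2, 12)
obs 6: x=0 → posterior Beta(9/2, 13)
obs 7: x=0 → posterior Beta(9/2, 14)
obs 8: x=1 → posterior Beta(11/2, 14)
obs 9: x=0 → posterior Beta(11/2, 15)
obs 10: x=1 → posterior Beta(13/2, 15)
obs 11: x=0 → posterior Beta(13/2, 16)
obs 12: x=1 → posterior Beta(15/2, 16)
obs 13: x=1 → posterior Beta(17/2, 16)
obs 14: x=0 → posterior Beta(17/2, 17)

15/47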